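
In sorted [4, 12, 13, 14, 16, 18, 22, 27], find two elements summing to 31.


Two pointers: lo=0, hi=7
Found pair: (4, 27) summing to 31


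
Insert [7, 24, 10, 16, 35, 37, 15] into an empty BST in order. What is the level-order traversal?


Root = 7; build tree by BST insertion.
Level-Order traversal: [7, 24, 10, 35, 16, 37, 15]


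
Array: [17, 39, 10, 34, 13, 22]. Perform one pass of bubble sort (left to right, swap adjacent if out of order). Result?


After one pass: [17, 10, 34, 13, 22, 39]


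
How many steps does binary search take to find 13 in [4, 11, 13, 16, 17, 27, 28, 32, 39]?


Search for 13:
[0,8] mid=4 arr[4]=17
[0,3] mid=1 arr[1]=11
[2,3] mid=2 arr[2]=13
Total: 3 comparisons


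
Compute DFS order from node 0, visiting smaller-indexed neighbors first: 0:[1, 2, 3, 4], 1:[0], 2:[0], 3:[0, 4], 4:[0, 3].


DFS stack-based: start with [0]
Visit order: [0, 1, 2, 3, 4]


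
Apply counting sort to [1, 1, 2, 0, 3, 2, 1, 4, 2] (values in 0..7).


Count array: [1, 3, 3, 1, 1, 0, 0, 0]
Reconstruct: [0, 1, 1, 1, 2, 2, 2, 3, 4]


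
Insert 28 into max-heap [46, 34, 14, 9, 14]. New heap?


Append 28: [46, 34, 14, 9, 14, 28]
Bubble up: swap idx 5(28) with idx 2(14)
Result: [46, 34, 28, 9, 14, 14]


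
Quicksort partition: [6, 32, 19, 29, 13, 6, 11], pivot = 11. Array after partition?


Elements <= 11 go left of pivot.
Result: [6, 6, 11, 29, 13, 32, 19], pivot at index 2


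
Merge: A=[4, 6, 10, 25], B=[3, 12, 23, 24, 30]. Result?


Compare heads, take smaller each step.
Merged: [3, 4, 6, 10, 12, 23, 24, 25, 30]


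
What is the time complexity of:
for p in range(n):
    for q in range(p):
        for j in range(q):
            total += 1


Per nesting level: O(n) * O(n) [triangular over p] * O(n) [triangular over q] = O(n^3)
Complexity: O(n^3)


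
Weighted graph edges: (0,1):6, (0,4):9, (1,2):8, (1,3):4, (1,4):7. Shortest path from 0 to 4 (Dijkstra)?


Dijkstra from 0:
Distances: {0: 0, 1: 6, 2: 14, 3: 10, 4: 9}
Shortest distance to 4 = 9, path = [0, 4]


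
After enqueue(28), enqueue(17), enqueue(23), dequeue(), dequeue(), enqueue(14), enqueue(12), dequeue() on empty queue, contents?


enqueue(28) -> [28]
enqueue(17) -> [28, 17]
enqueue(23) -> [28, 17, 23]
dequeue() returns 28 -> [17, 23]
dequeue() returns 17 -> [23]
enqueue(14) -> [23, 14]
enqueue(12) -> [23, 14, 12]
dequeue() returns 23 -> [14, 12]
Final queue (front to back): [14, 12]


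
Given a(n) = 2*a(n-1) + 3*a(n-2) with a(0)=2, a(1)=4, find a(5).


Build bottom-up:
...a(3)=40, a(4)=122, a(5)=2*122+3*40=364


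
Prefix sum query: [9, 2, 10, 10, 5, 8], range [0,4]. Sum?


Prefix sums: [0, 9, 11, 21, 31, 36, 44]
Sum[0..4] = prefix[5] - prefix[0] = 36 - 0 = 36


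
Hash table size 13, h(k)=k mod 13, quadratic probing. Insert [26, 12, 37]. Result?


Insertions: 26->slot 0; 12->slot 12; 37->slot 11
Table: [26, None, None, None, None, None, None, None, None, None, None, 37, 12]


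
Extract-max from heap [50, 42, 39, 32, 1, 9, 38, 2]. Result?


Max = 50
Replace root with last, heapify down
Resulting heap: [42, 32, 39, 2, 1, 9, 38]


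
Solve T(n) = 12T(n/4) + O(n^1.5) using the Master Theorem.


a=12, b=4, c=1.5. log_4(12)=1.792 > c=1.5. Case 1: O(n^log_b(a)) = O(n^1.792)
Complexity: O(n^1.792)


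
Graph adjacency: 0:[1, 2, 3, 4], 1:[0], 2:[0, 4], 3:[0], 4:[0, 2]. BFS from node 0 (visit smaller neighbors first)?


BFS queue: start with [0]
Visit order: [0, 1, 2, 3, 4]


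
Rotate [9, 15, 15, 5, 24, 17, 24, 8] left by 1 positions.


Left rotate by 1: [15, 15, 5, 24, 17, 24, 8, 9]


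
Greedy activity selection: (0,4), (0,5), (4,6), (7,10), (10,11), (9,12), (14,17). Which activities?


Greedy: pick earliest-ending, then skip overlaps.
Selected (5 activities): [(0, 4), (4, 6), (7, 10), (10, 11), (14, 17)]


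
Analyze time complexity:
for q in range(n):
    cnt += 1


Per nesting level: O(n) = O(n)
Complexity: O(n)


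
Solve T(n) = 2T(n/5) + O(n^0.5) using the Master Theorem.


a=2, b=5, c=0.5. log_5(2)=0.431 < c=0.5. Case 3: O(n^c) = O(sqrt(n))
Complexity: O(sqrt(n))


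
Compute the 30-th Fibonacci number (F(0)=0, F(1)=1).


F(n)=F(n-1)+F(n-2)
...F(28)=317811, F(29)=514229, F(30)=832040


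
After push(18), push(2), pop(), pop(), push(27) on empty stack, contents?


push(18) -> [18]
push(2) -> [18, 2]
pop() returns 2 -> [18]
pop() returns 18 -> []
push(27) -> [27]
Final stack (bottom to top): [27]


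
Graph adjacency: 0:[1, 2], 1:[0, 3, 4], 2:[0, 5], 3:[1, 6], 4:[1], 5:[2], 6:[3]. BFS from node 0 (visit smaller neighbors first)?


BFS queue: start with [0]
Visit order: [0, 1, 2, 3, 4, 5, 6]


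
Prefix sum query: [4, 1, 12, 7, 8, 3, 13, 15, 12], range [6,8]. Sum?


Prefix sums: [0, 4, 5, 17, 24, 32, 35, 48, 63, 75]
Sum[6..8] = prefix[9] - prefix[6] = 75 - 35 = 40


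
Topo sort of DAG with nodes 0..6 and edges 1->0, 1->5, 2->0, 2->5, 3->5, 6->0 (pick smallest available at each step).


Kahn's algorithm, process smallest node first
Order: [1, 2, 3, 4, 5, 6, 0]


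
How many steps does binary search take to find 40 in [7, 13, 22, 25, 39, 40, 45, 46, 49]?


Search for 40:
[0,8] mid=4 arr[4]=39
[5,8] mid=6 arr[6]=45
[5,5] mid=5 arr[5]=40
Total: 3 comparisons


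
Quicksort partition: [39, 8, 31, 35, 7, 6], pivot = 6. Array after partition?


Elements <= 6 go left of pivot.
Result: [6, 8, 31, 35, 7, 39], pivot at index 0


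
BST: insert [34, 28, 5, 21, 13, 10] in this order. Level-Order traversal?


Root = 34; build tree by BST insertion.
Level-Order traversal: [34, 28, 5, 21, 13, 10]


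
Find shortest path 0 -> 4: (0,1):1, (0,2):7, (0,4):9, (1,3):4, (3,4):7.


Dijkstra from 0:
Distances: {0: 0, 1: 1, 2: 7, 3: 5, 4: 9}
Shortest distance to 4 = 9, path = [0, 4]


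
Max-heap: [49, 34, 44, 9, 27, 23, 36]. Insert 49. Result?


Append 49: [49, 34, 44, 9, 27, 23, 36, 49]
Bubble up: swap idx 7(49) with idx 3(9); swap idx 3(49) with idx 1(34)
Result: [49, 49, 44, 34, 27, 23, 36, 9]


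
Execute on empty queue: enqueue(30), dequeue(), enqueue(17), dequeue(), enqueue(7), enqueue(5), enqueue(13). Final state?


enqueue(30) -> [30]
dequeue() returns 30 -> []
enqueue(17) -> [17]
dequeue() returns 17 -> []
enqueue(7) -> [7]
enqueue(5) -> [7, 5]
enqueue(13) -> [7, 5, 13]
Final queue (front to back): [7, 5, 13]


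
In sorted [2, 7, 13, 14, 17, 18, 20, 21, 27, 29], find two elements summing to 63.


Two pointers: lo=0, hi=9
No pair sums to 63


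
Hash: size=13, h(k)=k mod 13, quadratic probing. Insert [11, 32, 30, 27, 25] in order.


Insertions: 11->slot 11; 32->slot 6; 30->slot 4; 27->slot 1; 25->slot 12
Table: [None, 27, None, None, 30, None, 32, None, None, None, None, 11, 25]


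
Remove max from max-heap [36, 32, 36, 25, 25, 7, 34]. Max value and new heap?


Max = 36
Replace root with last, heapify down
Resulting heap: [36, 32, 34, 25, 25, 7]


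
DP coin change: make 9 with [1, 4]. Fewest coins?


dp[0]=0; dp[i]=1+min(dp[i-c] for c in coins)
...dp[4]=1, dp[5]=2, dp[6]=3, dp[7]=4, dp[8]=2, dp[9]=3
Minimum coins for 9 = 3


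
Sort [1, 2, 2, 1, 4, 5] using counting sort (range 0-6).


Count array: [0, 2, 2, 0, 1, 1, 0]
Reconstruct: [1, 1, 2, 2, 4, 5]


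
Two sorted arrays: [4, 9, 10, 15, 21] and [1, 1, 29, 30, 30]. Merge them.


Compare heads, take smaller each step.
Merged: [1, 1, 4, 9, 10, 15, 21, 29, 30, 30]


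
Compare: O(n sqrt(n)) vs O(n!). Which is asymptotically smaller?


n^1.5 grows slower than factorial
O(n sqrt(n)) is asymptotically smaller; O(n!) grows faster


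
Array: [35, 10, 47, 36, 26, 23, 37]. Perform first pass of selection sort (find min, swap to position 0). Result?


After one pass: [10, 35, 47, 36, 26, 23, 37]


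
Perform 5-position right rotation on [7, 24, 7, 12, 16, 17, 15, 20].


Right rotate by 5: [12, 16, 17, 15, 20, 7, 24, 7]


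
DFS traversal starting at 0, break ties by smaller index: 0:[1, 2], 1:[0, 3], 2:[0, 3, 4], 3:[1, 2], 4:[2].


DFS stack-based: start with [0]
Visit order: [0, 1, 3, 2, 4]


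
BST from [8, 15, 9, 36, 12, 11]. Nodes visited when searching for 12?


BST root = 8
Search for 12: compare at each node
Path: [8, 15, 9, 12]


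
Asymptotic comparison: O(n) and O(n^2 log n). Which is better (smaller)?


linear grows slower than n^2 log n
O(n) is asymptotically smaller; O(n^2 log n) grows faster


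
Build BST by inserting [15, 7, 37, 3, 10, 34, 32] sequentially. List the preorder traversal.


Root = 15; build tree by BST insertion.
Preorder traversal: [15, 7, 3, 10, 37, 34, 32]


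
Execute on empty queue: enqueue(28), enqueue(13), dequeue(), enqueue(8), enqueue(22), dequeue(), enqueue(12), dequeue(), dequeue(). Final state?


enqueue(28) -> [28]
enqueue(13) -> [28, 13]
dequeue() returns 28 -> [13]
enqueue(8) -> [13, 8]
enqueue(22) -> [13, 8, 22]
dequeue() returns 13 -> [8, 22]
enqueue(12) -> [8, 22, 12]
dequeue() returns 8 -> [22, 12]
dequeue() returns 22 -> [12]
Final queue (front to back): [12]


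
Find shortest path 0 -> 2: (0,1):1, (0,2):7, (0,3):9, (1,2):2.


Dijkstra from 0:
Distances: {0: 0, 1: 1, 2: 3, 3: 9}
Shortest distance to 2 = 3, path = [0, 1, 2]


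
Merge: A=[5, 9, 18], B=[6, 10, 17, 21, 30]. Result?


Compare heads, take smaller each step.
Merged: [5, 6, 9, 10, 17, 18, 21, 30]


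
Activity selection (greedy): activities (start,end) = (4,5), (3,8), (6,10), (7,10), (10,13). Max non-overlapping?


Greedy: pick earliest-ending, then skip overlaps.
Selected (3 activities): [(4, 5), (6, 10), (10, 13)]


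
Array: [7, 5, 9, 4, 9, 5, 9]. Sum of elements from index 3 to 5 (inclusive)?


Prefix sums: [0, 7, 12, 21, 25, 34, 39, 48]
Sum[3..5] = prefix[6] - prefix[3] = 39 - 21 = 18


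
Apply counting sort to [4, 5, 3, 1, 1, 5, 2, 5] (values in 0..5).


Count array: [0, 2, 1, 1, 1, 3]
Reconstruct: [1, 1, 2, 3, 4, 5, 5, 5]


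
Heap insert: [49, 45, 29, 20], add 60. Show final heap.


Append 60: [49, 45, 29, 20, 60]
Bubble up: swap idx 4(60) with idx 1(45); swap idx 1(60) with idx 0(49)
Result: [60, 49, 29, 20, 45]


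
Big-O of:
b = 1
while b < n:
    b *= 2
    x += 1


Per nesting level: O(log n) = O(log n)
Complexity: O(log n)


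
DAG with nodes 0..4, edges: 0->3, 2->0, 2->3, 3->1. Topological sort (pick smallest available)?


Kahn's algorithm, process smallest node first
Order: [2, 0, 3, 1, 4]


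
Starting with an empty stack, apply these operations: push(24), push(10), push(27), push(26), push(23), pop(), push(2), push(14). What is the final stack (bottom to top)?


push(24) -> [24]
push(10) -> [24, 10]
push(27) -> [24, 10, 27]
push(26) -> [24, 10, 27, 26]
push(23) -> [24, 10, 27, 26, 23]
pop() returns 23 -> [24, 10, 27, 26]
push(2) -> [24, 10, 27, 26, 2]
push(14) -> [24, 10, 27, 26, 2, 14]
Final stack (bottom to top): [24, 10, 27, 26, 2, 14]


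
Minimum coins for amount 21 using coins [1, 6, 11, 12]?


dp[0]=0; dp[i]=1+min(dp[i-c] for c in coins)
...dp[16]=5, dp[17]=2, dp[18]=2, dp[19]=3, dp[20]=4, dp[21]=5
Minimum coins for 21 = 5


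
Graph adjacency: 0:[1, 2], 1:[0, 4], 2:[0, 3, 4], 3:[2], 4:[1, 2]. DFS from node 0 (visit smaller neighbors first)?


DFS stack-based: start with [0]
Visit order: [0, 1, 4, 2, 3]


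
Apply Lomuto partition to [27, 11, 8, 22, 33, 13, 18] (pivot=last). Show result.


Elements <= 18 go left of pivot.
Result: [11, 8, 13, 18, 33, 27, 22], pivot at index 3


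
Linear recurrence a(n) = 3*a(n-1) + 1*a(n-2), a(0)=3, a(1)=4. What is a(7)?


Build bottom-up:
...a(5)=535, a(6)=1767, a(7)=3*1767+1*535=5836


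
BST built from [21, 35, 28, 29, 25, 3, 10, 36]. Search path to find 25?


BST root = 21
Search for 25: compare at each node
Path: [21, 35, 28, 25]


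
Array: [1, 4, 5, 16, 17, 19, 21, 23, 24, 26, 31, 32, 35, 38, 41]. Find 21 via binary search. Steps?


Search for 21:
[0,14] mid=7 arr[7]=23
[0,6] mid=3 arr[3]=16
[4,6] mid=5 arr[5]=19
[6,6] mid=6 arr[6]=21
Total: 4 comparisons


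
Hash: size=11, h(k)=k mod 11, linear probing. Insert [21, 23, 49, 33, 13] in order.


Insertions: 21->slot 10; 23->slot 1; 49->slot 5; 33->slot 0; 13->slot 2
Table: [33, 23, 13, None, None, 49, None, None, None, None, 21]


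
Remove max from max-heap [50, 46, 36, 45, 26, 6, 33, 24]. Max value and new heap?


Max = 50
Replace root with last, heapify down
Resulting heap: [46, 45, 36, 24, 26, 6, 33]


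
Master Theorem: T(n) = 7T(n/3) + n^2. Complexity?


a=7, b=3, c=2. log_3(7)=1.771 < c=2. Case 3: O(n^c) = O(n^2)
Complexity: O(n^2)


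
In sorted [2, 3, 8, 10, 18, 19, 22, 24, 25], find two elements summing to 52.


Two pointers: lo=0, hi=8
No pair sums to 52


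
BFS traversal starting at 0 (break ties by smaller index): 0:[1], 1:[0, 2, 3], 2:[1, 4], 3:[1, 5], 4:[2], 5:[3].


BFS queue: start with [0]
Visit order: [0, 1, 2, 3, 4, 5]


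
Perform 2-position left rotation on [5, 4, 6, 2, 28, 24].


Left rotate by 2: [6, 2, 28, 24, 5, 4]


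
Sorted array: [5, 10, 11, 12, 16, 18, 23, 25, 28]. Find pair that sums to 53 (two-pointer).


Two pointers: lo=0, hi=8
Found pair: (25, 28) summing to 53


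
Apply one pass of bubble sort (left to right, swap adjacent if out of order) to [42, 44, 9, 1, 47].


After one pass: [42, 9, 1, 44, 47]


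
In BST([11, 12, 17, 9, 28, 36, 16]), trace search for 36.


BST root = 11
Search for 36: compare at each node
Path: [11, 12, 17, 28, 36]


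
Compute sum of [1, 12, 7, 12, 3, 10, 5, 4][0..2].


Prefix sums: [0, 1, 13, 20, 32, 35, 45, 50, 54]
Sum[0..2] = prefix[3] - prefix[0] = 20 - 0 = 20


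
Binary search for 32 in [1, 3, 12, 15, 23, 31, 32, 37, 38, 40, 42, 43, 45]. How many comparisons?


Search for 32:
[0,12] mid=6 arr[6]=32
Total: 1 comparisons


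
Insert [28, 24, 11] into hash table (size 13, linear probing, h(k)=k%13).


Insertions: 28->slot 2; 24->slot 11; 11->slot 12
Table: [None, None, 28, None, None, None, None, None, None, None, None, 24, 11]


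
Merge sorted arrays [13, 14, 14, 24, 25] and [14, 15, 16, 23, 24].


Compare heads, take smaller each step.
Merged: [13, 14, 14, 14, 15, 16, 23, 24, 24, 25]


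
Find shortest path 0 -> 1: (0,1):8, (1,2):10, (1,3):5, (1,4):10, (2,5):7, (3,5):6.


Dijkstra from 0:
Distances: {0: 0, 1: 8, 2: 18, 3: 13, 4: 18, 5: 19}
Shortest distance to 1 = 8, path = [0, 1]


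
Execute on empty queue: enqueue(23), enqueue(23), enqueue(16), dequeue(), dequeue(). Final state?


enqueue(23) -> [23]
enqueue(23) -> [23, 23]
enqueue(16) -> [23, 23, 16]
dequeue() returns 23 -> [23, 16]
dequeue() returns 23 -> [16]
Final queue (front to back): [16]


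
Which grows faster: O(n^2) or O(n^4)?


quadratic grows slower than quartic
O(n^2) is asymptotically smaller; O(n^4) grows faster


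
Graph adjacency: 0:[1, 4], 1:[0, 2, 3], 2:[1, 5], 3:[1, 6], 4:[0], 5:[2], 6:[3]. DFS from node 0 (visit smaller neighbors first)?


DFS stack-based: start with [0]
Visit order: [0, 1, 2, 5, 3, 6, 4]


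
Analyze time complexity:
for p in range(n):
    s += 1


Per nesting level: O(n) = O(n)
Complexity: O(n)


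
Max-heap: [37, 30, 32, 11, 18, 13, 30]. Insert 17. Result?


Append 17: [37, 30, 32, 11, 18, 13, 30, 17]
Bubble up: swap idx 7(17) with idx 3(11)
Result: [37, 30, 32, 17, 18, 13, 30, 11]


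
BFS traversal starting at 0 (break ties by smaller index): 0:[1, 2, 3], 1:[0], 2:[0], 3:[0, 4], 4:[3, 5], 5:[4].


BFS queue: start with [0]
Visit order: [0, 1, 2, 3, 4, 5]


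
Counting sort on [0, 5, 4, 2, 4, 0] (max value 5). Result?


Count array: [2, 0, 1, 0, 2, 1]
Reconstruct: [0, 0, 2, 4, 4, 5]


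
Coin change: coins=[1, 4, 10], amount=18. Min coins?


dp[0]=0; dp[i]=1+min(dp[i-c] for c in coins)
...dp[13]=4, dp[14]=2, dp[15]=3, dp[16]=4, dp[17]=5, dp[18]=3
Minimum coins for 18 = 3


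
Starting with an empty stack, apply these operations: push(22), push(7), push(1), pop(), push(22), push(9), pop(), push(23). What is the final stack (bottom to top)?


push(22) -> [22]
push(7) -> [22, 7]
push(1) -> [22, 7, 1]
pop() returns 1 -> [22, 7]
push(22) -> [22, 7, 22]
push(9) -> [22, 7, 22, 9]
pop() returns 9 -> [22, 7, 22]
push(23) -> [22, 7, 22, 23]
Final stack (bottom to top): [22, 7, 22, 23]


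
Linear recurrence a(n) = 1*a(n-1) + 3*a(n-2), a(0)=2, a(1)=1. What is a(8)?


Build bottom-up:
...a(6)=154, a(7)=337, a(8)=1*337+3*154=799


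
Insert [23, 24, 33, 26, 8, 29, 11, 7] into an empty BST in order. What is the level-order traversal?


Root = 23; build tree by BST insertion.
Level-Order traversal: [23, 8, 24, 7, 11, 33, 26, 29]


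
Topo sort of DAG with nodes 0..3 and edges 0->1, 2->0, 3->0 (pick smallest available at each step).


Kahn's algorithm, process smallest node first
Order: [2, 3, 0, 1]


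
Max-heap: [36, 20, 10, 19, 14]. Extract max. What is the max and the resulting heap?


Max = 36
Replace root with last, heapify down
Resulting heap: [20, 19, 10, 14]


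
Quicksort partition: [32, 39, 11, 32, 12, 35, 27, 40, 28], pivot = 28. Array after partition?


Elements <= 28 go left of pivot.
Result: [11, 12, 27, 28, 39, 35, 32, 40, 32], pivot at index 3


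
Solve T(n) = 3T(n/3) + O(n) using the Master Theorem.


a=3, b=3, c=1. log_3(3)=1 = c=1. Case 2: O(n^c log n) = O(n log n)
Complexity: O(n log n)


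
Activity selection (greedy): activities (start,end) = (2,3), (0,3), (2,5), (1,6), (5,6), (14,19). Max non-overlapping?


Greedy: pick earliest-ending, then skip overlaps.
Selected (3 activities): [(2, 3), (5, 6), (14, 19)]


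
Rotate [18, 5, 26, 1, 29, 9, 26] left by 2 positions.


Left rotate by 2: [26, 1, 29, 9, 26, 18, 5]


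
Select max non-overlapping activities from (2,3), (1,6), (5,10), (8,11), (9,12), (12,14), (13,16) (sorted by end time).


Greedy: pick earliest-ending, then skip overlaps.
Selected (3 activities): [(2, 3), (5, 10), (12, 14)]


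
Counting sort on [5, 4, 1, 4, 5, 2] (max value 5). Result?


Count array: [0, 1, 1, 0, 2, 2]
Reconstruct: [1, 2, 4, 4, 5, 5]


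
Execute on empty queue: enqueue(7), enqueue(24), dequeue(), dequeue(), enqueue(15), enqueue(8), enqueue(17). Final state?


enqueue(7) -> [7]
enqueue(24) -> [7, 24]
dequeue() returns 7 -> [24]
dequeue() returns 24 -> []
enqueue(15) -> [15]
enqueue(8) -> [15, 8]
enqueue(17) -> [15, 8, 17]
Final queue (front to back): [15, 8, 17]


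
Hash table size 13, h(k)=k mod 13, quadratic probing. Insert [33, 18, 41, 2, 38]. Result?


Insertions: 33->slot 7; 18->slot 5; 41->slot 2; 2->slot 3; 38->slot 12
Table: [None, None, 41, 2, None, 18, None, 33, None, None, None, None, 38]


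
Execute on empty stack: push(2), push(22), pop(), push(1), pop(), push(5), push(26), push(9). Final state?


push(2) -> [2]
push(22) -> [2, 22]
pop() returns 22 -> [2]
push(1) -> [2, 1]
pop() returns 1 -> [2]
push(5) -> [2, 5]
push(26) -> [2, 5, 26]
push(9) -> [2, 5, 26, 9]
Final stack (bottom to top): [2, 5, 26, 9]


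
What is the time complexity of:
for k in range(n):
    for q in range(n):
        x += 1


Per nesting level: O(n) * O(n) = O(n^2)
Complexity: O(n^2)


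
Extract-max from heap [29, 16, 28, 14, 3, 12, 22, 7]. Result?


Max = 29
Replace root with last, heapify down
Resulting heap: [28, 16, 22, 14, 3, 12, 7]


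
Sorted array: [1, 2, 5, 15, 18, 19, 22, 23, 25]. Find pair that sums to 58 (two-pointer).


Two pointers: lo=0, hi=8
No pair sums to 58


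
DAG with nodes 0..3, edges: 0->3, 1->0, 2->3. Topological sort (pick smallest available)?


Kahn's algorithm, process smallest node first
Order: [1, 0, 2, 3]


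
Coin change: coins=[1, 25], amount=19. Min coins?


dp[0]=0; dp[i]=1+min(dp[i-c] for c in coins)
...dp[14]=14, dp[15]=15, dp[16]=16, dp[17]=17, dp[18]=18, dp[19]=19
Minimum coins for 19 = 19


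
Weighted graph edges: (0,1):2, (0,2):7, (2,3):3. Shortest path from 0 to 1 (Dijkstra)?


Dijkstra from 0:
Distances: {0: 0, 1: 2, 2: 7, 3: 10}
Shortest distance to 1 = 2, path = [0, 1]


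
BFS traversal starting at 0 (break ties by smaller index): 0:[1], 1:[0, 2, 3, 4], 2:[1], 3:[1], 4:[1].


BFS queue: start with [0]
Visit order: [0, 1, 2, 3, 4]


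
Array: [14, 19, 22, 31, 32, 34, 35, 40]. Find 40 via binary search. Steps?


Search for 40:
[0,7] mid=3 arr[3]=31
[4,7] mid=5 arr[5]=34
[6,7] mid=6 arr[6]=35
[7,7] mid=7 arr[7]=40
Total: 4 comparisons


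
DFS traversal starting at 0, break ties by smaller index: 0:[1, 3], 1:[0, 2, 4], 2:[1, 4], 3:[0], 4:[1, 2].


DFS stack-based: start with [0]
Visit order: [0, 1, 2, 4, 3]


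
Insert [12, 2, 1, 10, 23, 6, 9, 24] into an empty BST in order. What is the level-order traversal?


Root = 12; build tree by BST insertion.
Level-Order traversal: [12, 2, 23, 1, 10, 24, 6, 9]


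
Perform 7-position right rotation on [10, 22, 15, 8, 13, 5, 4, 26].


Right rotate by 7: [22, 15, 8, 13, 5, 4, 26, 10]


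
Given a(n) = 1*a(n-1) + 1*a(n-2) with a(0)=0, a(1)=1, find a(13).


Build bottom-up:
...a(11)=89, a(12)=144, a(13)=1*144+1*89=233


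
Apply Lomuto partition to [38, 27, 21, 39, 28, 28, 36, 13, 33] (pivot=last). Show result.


Elements <= 33 go left of pivot.
Result: [27, 21, 28, 28, 13, 33, 36, 38, 39], pivot at index 5


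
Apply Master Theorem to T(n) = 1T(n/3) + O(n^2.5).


a=1, b=3, c=2.5. log_3(1)=0 < c=2.5. Case 3: O(n^c) = O(n^2.500)
Complexity: O(n^2.500)


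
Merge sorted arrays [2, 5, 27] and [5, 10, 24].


Compare heads, take smaller each step.
Merged: [2, 5, 5, 10, 24, 27]


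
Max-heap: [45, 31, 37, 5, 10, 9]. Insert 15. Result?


Append 15: [45, 31, 37, 5, 10, 9, 15]
Bubble up: no swaps needed
Result: [45, 31, 37, 5, 10, 9, 15]


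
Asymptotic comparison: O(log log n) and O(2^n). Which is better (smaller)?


double-logarithmic grows slower than exponential
O(log log n) is asymptotically smaller; O(2^n) grows faster


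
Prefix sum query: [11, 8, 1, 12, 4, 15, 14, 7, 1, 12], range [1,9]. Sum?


Prefix sums: [0, 11, 19, 20, 32, 36, 51, 65, 72, 73, 85]
Sum[1..9] = prefix[10] - prefix[1] = 85 - 11 = 74


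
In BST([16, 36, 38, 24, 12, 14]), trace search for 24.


BST root = 16
Search for 24: compare at each node
Path: [16, 36, 24]


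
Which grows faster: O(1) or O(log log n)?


constant grows slower than double-logarithmic
O(1) is asymptotically smaller; O(log log n) grows faster


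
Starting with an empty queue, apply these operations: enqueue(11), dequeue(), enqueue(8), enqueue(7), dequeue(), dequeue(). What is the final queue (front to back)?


enqueue(11) -> [11]
dequeue() returns 11 -> []
enqueue(8) -> [8]
enqueue(7) -> [8, 7]
dequeue() returns 8 -> [7]
dequeue() returns 7 -> []
Final queue (front to back): []


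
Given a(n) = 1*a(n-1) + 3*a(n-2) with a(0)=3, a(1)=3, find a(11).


Build bottom-up:
...a(9)=3477, a(10)=8049, a(11)=1*8049+3*3477=18480


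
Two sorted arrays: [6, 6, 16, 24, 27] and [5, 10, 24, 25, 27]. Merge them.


Compare heads, take smaller each step.
Merged: [5, 6, 6, 10, 16, 24, 24, 25, 27, 27]


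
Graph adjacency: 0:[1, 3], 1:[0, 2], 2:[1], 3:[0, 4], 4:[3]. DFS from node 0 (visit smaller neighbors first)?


DFS stack-based: start with [0]
Visit order: [0, 1, 2, 3, 4]


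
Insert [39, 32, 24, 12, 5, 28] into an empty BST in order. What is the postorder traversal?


Root = 39; build tree by BST insertion.
Postorder traversal: [5, 12, 28, 24, 32, 39]


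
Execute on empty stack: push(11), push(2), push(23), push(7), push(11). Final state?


push(11) -> [11]
push(2) -> [11, 2]
push(23) -> [11, 2, 23]
push(7) -> [11, 2, 23, 7]
push(11) -> [11, 2, 23, 7, 11]
Final stack (bottom to top): [11, 2, 23, 7, 11]


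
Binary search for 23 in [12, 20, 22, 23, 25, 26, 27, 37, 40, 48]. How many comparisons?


Search for 23:
[0,9] mid=4 arr[4]=25
[0,3] mid=1 arr[1]=20
[2,3] mid=2 arr[2]=22
[3,3] mid=3 arr[3]=23
Total: 4 comparisons


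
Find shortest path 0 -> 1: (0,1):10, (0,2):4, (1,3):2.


Dijkstra from 0:
Distances: {0: 0, 1: 10, 2: 4, 3: 12}
Shortest distance to 1 = 10, path = [0, 1]


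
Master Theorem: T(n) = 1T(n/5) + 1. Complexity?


a=1, b=5, c=0. log_5(1)=0 = c=0. Case 2: O(n^c log n) = O(log n)
Complexity: O(log n)


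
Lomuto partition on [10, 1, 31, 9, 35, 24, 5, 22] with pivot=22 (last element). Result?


Elements <= 22 go left of pivot.
Result: [10, 1, 9, 5, 22, 24, 31, 35], pivot at index 4


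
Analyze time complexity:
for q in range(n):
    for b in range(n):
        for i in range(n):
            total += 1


Per nesting level: O(n) * O(n) * O(n) = O(n^3)
Complexity: O(n^3)


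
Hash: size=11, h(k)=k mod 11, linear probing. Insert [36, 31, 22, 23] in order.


Insertions: 36->slot 3; 31->slot 9; 22->slot 0; 23->slot 1
Table: [22, 23, None, 36, None, None, None, None, None, 31, None]


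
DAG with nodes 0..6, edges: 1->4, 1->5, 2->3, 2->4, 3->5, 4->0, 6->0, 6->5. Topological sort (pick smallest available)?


Kahn's algorithm, process smallest node first
Order: [1, 2, 3, 4, 6, 0, 5]


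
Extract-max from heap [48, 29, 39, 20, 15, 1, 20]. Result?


Max = 48
Replace root with last, heapify down
Resulting heap: [39, 29, 20, 20, 15, 1]


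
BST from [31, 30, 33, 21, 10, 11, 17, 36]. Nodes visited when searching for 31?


BST root = 31
Search for 31: compare at each node
Path: [31]


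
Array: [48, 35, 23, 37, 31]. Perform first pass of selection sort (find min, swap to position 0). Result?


After one pass: [23, 35, 48, 37, 31]


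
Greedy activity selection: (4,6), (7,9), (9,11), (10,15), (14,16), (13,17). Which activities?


Greedy: pick earliest-ending, then skip overlaps.
Selected (4 activities): [(4, 6), (7, 9), (9, 11), (14, 16)]


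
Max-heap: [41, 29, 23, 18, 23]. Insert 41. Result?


Append 41: [41, 29, 23, 18, 23, 41]
Bubble up: swap idx 5(41) with idx 2(23)
Result: [41, 29, 41, 18, 23, 23]


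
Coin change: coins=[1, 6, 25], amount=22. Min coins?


dp[0]=0; dp[i]=1+min(dp[i-c] for c in coins)
...dp[17]=7, dp[18]=3, dp[19]=4, dp[20]=5, dp[21]=6, dp[22]=7
Minimum coins for 22 = 7


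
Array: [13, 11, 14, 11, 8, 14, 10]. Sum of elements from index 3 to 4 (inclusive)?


Prefix sums: [0, 13, 24, 38, 49, 57, 71, 81]
Sum[3..4] = prefix[5] - prefix[3] = 57 - 38 = 19


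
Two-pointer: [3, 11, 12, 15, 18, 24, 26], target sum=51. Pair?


Two pointers: lo=0, hi=6
No pair sums to 51


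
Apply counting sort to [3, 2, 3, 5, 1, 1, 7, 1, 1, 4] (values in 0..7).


Count array: [0, 4, 1, 2, 1, 1, 0, 1]
Reconstruct: [1, 1, 1, 1, 2, 3, 3, 4, 5, 7]


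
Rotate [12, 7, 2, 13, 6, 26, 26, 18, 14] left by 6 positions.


Left rotate by 6: [26, 18, 14, 12, 7, 2, 13, 6, 26]


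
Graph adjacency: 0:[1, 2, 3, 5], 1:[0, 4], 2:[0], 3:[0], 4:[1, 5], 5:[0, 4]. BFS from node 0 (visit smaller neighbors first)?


BFS queue: start with [0]
Visit order: [0, 1, 2, 3, 5, 4]


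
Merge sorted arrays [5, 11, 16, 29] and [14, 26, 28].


Compare heads, take smaller each step.
Merged: [5, 11, 14, 16, 26, 28, 29]


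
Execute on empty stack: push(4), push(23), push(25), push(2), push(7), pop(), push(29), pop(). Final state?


push(4) -> [4]
push(23) -> [4, 23]
push(25) -> [4, 23, 25]
push(2) -> [4, 23, 25, 2]
push(7) -> [4, 23, 25, 2, 7]
pop() returns 7 -> [4, 23, 25, 2]
push(29) -> [4, 23, 25, 2, 29]
pop() returns 29 -> [4, 23, 25, 2]
Final stack (bottom to top): [4, 23, 25, 2]


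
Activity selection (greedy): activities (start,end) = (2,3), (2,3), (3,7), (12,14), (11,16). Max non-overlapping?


Greedy: pick earliest-ending, then skip overlaps.
Selected (3 activities): [(2, 3), (3, 7), (12, 14)]


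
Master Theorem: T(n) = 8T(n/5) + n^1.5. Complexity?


a=8, b=5, c=1.5. log_5(8)=1.292 < c=1.5. Case 3: O(n^c) = O(n^1.500)
Complexity: O(n^1.500)


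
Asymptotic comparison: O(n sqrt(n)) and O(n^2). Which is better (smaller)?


n^1.5 grows slower than quadratic
O(n sqrt(n)) is asymptotically smaller; O(n^2) grows faster


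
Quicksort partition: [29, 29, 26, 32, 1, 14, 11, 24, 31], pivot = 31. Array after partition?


Elements <= 31 go left of pivot.
Result: [29, 29, 26, 1, 14, 11, 24, 31, 32], pivot at index 7


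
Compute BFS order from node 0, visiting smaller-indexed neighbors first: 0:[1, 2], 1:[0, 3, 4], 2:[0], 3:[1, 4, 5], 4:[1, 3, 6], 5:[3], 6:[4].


BFS queue: start with [0]
Visit order: [0, 1, 2, 3, 4, 5, 6]


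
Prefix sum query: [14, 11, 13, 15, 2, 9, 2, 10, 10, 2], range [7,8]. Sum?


Prefix sums: [0, 14, 25, 38, 53, 55, 64, 66, 76, 86, 88]
Sum[7..8] = prefix[9] - prefix[7] = 86 - 66 = 20


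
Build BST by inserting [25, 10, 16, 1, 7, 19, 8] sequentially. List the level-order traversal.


Root = 25; build tree by BST insertion.
Level-Order traversal: [25, 10, 1, 16, 7, 19, 8]


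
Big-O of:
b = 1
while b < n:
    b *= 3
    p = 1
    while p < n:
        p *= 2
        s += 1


Per nesting level: O(log n) * O(log n) = O((log n)^2)
Complexity: O((log n)^2)


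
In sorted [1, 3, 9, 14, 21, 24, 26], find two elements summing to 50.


Two pointers: lo=0, hi=6
Found pair: (24, 26) summing to 50


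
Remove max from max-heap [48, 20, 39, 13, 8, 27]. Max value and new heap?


Max = 48
Replace root with last, heapify down
Resulting heap: [39, 20, 27, 13, 8]


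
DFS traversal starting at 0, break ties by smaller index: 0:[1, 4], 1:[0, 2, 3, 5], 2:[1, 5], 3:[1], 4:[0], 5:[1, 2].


DFS stack-based: start with [0]
Visit order: [0, 1, 2, 5, 3, 4]


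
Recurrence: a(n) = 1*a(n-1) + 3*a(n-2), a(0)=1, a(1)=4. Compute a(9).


Build bottom-up:
...a(7)=508, a(8)=1159, a(9)=1*1159+3*508=2683


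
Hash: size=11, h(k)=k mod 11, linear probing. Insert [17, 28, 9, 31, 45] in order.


Insertions: 17->slot 6; 28->slot 7; 9->slot 9; 31->slot 10; 45->slot 1
Table: [None, 45, None, None, None, None, 17, 28, None, 9, 31]


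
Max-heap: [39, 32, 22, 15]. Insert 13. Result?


Append 13: [39, 32, 22, 15, 13]
Bubble up: no swaps needed
Result: [39, 32, 22, 15, 13]


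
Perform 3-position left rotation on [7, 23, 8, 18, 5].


Left rotate by 3: [18, 5, 7, 23, 8]


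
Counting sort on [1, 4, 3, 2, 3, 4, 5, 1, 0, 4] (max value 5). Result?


Count array: [1, 2, 1, 2, 3, 1]
Reconstruct: [0, 1, 1, 2, 3, 3, 4, 4, 4, 5]


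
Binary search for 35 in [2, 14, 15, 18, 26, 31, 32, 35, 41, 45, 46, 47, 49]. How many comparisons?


Search for 35:
[0,12] mid=6 arr[6]=32
[7,12] mid=9 arr[9]=45
[7,8] mid=7 arr[7]=35
Total: 3 comparisons


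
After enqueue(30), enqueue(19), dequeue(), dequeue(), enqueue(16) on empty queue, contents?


enqueue(30) -> [30]
enqueue(19) -> [30, 19]
dequeue() returns 30 -> [19]
dequeue() returns 19 -> []
enqueue(16) -> [16]
Final queue (front to back): [16]


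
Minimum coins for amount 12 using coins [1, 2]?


dp[0]=0; dp[i]=1+min(dp[i-c] for c in coins)
...dp[7]=4, dp[8]=4, dp[9]=5, dp[10]=5, dp[11]=6, dp[12]=6
Minimum coins for 12 = 6


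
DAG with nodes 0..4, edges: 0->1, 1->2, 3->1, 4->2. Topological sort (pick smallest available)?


Kahn's algorithm, process smallest node first
Order: [0, 3, 1, 4, 2]


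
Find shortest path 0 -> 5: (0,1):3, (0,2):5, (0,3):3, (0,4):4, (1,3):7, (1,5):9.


Dijkstra from 0:
Distances: {0: 0, 1: 3, 2: 5, 3: 3, 4: 4, 5: 12}
Shortest distance to 5 = 12, path = [0, 1, 5]


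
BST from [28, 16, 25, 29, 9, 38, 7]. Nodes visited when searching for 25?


BST root = 28
Search for 25: compare at each node
Path: [28, 16, 25]


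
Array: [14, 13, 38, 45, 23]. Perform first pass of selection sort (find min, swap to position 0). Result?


After one pass: [13, 14, 38, 45, 23]


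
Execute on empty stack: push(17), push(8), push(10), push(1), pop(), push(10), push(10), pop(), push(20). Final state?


push(17) -> [17]
push(8) -> [17, 8]
push(10) -> [17, 8, 10]
push(1) -> [17, 8, 10, 1]
pop() returns 1 -> [17, 8, 10]
push(10) -> [17, 8, 10, 10]
push(10) -> [17, 8, 10, 10, 10]
pop() returns 10 -> [17, 8, 10, 10]
push(20) -> [17, 8, 10, 10, 20]
Final stack (bottom to top): [17, 8, 10, 10, 20]


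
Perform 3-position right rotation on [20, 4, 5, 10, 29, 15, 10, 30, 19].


Right rotate by 3: [10, 30, 19, 20, 4, 5, 10, 29, 15]


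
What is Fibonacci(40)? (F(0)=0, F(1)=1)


F(n)=F(n-1)+F(n-2)
...F(38)=39088169, F(39)=63245986, F(40)=102334155


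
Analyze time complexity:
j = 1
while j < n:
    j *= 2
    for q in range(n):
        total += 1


Per nesting level: O(log n) * O(n) = O(n log n)
Complexity: O(n log n)


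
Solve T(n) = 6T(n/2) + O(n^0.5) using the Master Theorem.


a=6, b=2, c=0.5. log_2(6)=2.585 > c=0.5. Case 1: O(n^log_b(a)) = O(n^2.585)
Complexity: O(n^2.585)


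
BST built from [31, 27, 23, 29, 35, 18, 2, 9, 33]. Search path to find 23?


BST root = 31
Search for 23: compare at each node
Path: [31, 27, 23]


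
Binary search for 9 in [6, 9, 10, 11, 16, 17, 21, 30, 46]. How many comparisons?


Search for 9:
[0,8] mid=4 arr[4]=16
[0,3] mid=1 arr[1]=9
Total: 2 comparisons


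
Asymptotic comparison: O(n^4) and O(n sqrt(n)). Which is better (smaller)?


n^1.5 grows slower than quartic
O(n sqrt(n)) is asymptotically smaller; O(n^4) grows faster


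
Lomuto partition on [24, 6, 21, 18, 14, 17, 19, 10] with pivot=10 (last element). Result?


Elements <= 10 go left of pivot.
Result: [6, 10, 21, 18, 14, 17, 19, 24], pivot at index 1


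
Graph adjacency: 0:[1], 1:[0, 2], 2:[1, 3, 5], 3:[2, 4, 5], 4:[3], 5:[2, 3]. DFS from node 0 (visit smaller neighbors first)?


DFS stack-based: start with [0]
Visit order: [0, 1, 2, 3, 4, 5]


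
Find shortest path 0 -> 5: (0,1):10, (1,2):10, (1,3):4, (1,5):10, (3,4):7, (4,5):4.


Dijkstra from 0:
Distances: {0: 0, 1: 10, 2: 20, 3: 14, 4: 21, 5: 20}
Shortest distance to 5 = 20, path = [0, 1, 5]


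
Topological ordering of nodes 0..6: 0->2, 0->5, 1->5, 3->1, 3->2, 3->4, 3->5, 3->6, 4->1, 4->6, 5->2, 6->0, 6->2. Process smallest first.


Kahn's algorithm, process smallest node first
Order: [3, 4, 1, 6, 0, 5, 2]


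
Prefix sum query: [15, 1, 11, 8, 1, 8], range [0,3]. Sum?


Prefix sums: [0, 15, 16, 27, 35, 36, 44]
Sum[0..3] = prefix[4] - prefix[0] = 35 - 0 = 35


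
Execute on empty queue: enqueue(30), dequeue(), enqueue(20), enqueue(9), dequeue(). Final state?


enqueue(30) -> [30]
dequeue() returns 30 -> []
enqueue(20) -> [20]
enqueue(9) -> [20, 9]
dequeue() returns 20 -> [9]
Final queue (front to back): [9]


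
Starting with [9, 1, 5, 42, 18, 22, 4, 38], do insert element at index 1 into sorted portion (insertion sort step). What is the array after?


After one pass: [1, 9, 5, 42, 18, 22, 4, 38]


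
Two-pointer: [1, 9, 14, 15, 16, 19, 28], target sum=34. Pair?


Two pointers: lo=0, hi=6
Found pair: (15, 19) summing to 34


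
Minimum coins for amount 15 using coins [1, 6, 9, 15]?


dp[0]=0; dp[i]=1+min(dp[i-c] for c in coins)
...dp[10]=2, dp[11]=3, dp[12]=2, dp[13]=3, dp[14]=4, dp[15]=1
Minimum coins for 15 = 1


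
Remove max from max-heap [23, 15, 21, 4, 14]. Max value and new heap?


Max = 23
Replace root with last, heapify down
Resulting heap: [21, 15, 14, 4]


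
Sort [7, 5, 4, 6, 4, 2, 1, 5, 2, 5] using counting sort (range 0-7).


Count array: [0, 1, 2, 0, 2, 3, 1, 1]
Reconstruct: [1, 2, 2, 4, 4, 5, 5, 5, 6, 7]


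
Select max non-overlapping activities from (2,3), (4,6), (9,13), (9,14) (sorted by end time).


Greedy: pick earliest-ending, then skip overlaps.
Selected (3 activities): [(2, 3), (4, 6), (9, 13)]


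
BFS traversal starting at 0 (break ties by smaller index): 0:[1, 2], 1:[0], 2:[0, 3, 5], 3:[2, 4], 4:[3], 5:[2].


BFS queue: start with [0]
Visit order: [0, 1, 2, 3, 5, 4]


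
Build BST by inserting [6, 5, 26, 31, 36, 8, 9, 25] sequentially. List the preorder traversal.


Root = 6; build tree by BST insertion.
Preorder traversal: [6, 5, 26, 8, 9, 25, 31, 36]


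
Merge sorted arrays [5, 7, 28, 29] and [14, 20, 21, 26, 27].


Compare heads, take smaller each step.
Merged: [5, 7, 14, 20, 21, 26, 27, 28, 29]


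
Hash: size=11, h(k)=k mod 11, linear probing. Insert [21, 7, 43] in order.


Insertions: 21->slot 10; 7->slot 7; 43->slot 0
Table: [43, None, None, None, None, None, None, 7, None, None, 21]


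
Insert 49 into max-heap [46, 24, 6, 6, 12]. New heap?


Append 49: [46, 24, 6, 6, 12, 49]
Bubble up: swap idx 5(49) with idx 2(6); swap idx 2(49) with idx 0(46)
Result: [49, 24, 46, 6, 12, 6]


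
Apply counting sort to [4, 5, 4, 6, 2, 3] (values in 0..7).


Count array: [0, 0, 1, 1, 2, 1, 1, 0]
Reconstruct: [2, 3, 4, 4, 5, 6]


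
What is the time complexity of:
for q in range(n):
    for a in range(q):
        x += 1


Per nesting level: O(n) * O(n) [triangular over q] = O(n^2)
Complexity: O(n^2)


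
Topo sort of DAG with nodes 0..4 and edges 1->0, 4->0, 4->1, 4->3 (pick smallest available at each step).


Kahn's algorithm, process smallest node first
Order: [2, 4, 1, 0, 3]


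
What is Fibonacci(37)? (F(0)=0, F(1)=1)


F(n)=F(n-1)+F(n-2)
...F(35)=9227465, F(36)=14930352, F(37)=24157817


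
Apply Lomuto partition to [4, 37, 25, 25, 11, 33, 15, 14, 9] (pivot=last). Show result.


Elements <= 9 go left of pivot.
Result: [4, 9, 25, 25, 11, 33, 15, 14, 37], pivot at index 1


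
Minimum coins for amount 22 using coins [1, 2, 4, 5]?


dp[0]=0; dp[i]=1+min(dp[i-c] for c in coins)
...dp[17]=4, dp[18]=4, dp[19]=4, dp[20]=4, dp[21]=5, dp[22]=5
Minimum coins for 22 = 5


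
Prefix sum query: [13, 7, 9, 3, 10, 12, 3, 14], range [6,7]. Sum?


Prefix sums: [0, 13, 20, 29, 32, 42, 54, 57, 71]
Sum[6..7] = prefix[8] - prefix[6] = 71 - 54 = 17


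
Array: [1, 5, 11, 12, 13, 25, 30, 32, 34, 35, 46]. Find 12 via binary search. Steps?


Search for 12:
[0,10] mid=5 arr[5]=25
[0,4] mid=2 arr[2]=11
[3,4] mid=3 arr[3]=12
Total: 3 comparisons


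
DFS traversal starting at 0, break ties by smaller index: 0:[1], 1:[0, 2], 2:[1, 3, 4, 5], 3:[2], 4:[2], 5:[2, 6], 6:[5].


DFS stack-based: start with [0]
Visit order: [0, 1, 2, 3, 4, 5, 6]


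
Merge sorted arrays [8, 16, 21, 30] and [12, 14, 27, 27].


Compare heads, take smaller each step.
Merged: [8, 12, 14, 16, 21, 27, 27, 30]


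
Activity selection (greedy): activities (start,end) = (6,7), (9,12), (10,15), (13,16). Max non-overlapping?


Greedy: pick earliest-ending, then skip overlaps.
Selected (3 activities): [(6, 7), (9, 12), (13, 16)]


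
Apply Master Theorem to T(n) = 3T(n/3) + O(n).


a=3, b=3, c=1. log_3(3)=1 = c=1. Case 2: O(n^c log n) = O(n log n)
Complexity: O(n log n)


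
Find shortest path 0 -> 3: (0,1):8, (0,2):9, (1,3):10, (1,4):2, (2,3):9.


Dijkstra from 0:
Distances: {0: 0, 1: 8, 2: 9, 3: 18, 4: 10}
Shortest distance to 3 = 18, path = [0, 1, 3]


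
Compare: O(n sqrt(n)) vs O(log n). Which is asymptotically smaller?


logarithmic grows slower than n^1.5
O(log n) is asymptotically smaller; O(n sqrt(n)) grows faster


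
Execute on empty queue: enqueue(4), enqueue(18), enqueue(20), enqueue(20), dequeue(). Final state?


enqueue(4) -> [4]
enqueue(18) -> [4, 18]
enqueue(20) -> [4, 18, 20]
enqueue(20) -> [4, 18, 20, 20]
dequeue() returns 4 -> [18, 20, 20]
Final queue (front to back): [18, 20, 20]


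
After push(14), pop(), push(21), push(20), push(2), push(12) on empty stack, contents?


push(14) -> [14]
pop() returns 14 -> []
push(21) -> [21]
push(20) -> [21, 20]
push(2) -> [21, 20, 2]
push(12) -> [21, 20, 2, 12]
Final stack (bottom to top): [21, 20, 2, 12]
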